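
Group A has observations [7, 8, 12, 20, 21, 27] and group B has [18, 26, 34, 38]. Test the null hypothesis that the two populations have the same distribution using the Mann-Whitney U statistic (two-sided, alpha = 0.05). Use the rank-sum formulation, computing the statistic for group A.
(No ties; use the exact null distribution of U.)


Step 1: Combine and sort all 10 observations; assign midranks.
sorted (value, group): (7,X), (8,X), (12,X), (18,Y), (20,X), (21,X), (26,Y), (27,X), (34,Y), (38,Y)
ranks: 7->1, 8->2, 12->3, 18->4, 20->5, 21->6, 26->7, 27->8, 34->9, 38->10
Step 2: Rank sum for X: R1 = 1 + 2 + 3 + 5 + 6 + 8 = 25.
Step 3: U_X = R1 - n1(n1+1)/2 = 25 - 6*7/2 = 25 - 21 = 4.
       U_Y = n1*n2 - U_X = 24 - 4 = 20.
Step 4: No ties, so the exact null distribution of U (based on enumerating the C(10,6) = 210 equally likely rank assignments) gives the two-sided p-value.
Step 5: p-value = 0.114286; compare to alpha = 0.05. fail to reject H0.

U_X = 4, p = 0.114286, fail to reject H0 at alpha = 0.05.


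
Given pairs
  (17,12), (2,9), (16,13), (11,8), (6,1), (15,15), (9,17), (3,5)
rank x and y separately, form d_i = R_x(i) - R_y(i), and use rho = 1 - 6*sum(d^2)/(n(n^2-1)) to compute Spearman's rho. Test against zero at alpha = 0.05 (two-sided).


Step 1: Rank x and y separately (midranks; no ties here).
rank(x): 17->8, 2->1, 16->7, 11->5, 6->3, 15->6, 9->4, 3->2
rank(y): 12->5, 9->4, 13->6, 8->3, 1->1, 15->7, 17->8, 5->2
Step 2: d_i = R_x(i) - R_y(i); compute d_i^2.
  (8-5)^2=9, (1-4)^2=9, (7-6)^2=1, (5-3)^2=4, (3-1)^2=4, (6-7)^2=1, (4-8)^2=16, (2-2)^2=0
sum(d^2) = 44.
Step 3: rho = 1 - 6*44 / (8*(8^2 - 1)) = 1 - 264/504 = 0.476190.
Step 4: Under H0, t = rho * sqrt((n-2)/(1-rho^2)) = 1.3265 ~ t(6).
Step 5: Two-sided p-value from the t-distribution with 6 df = 0.232936.
Step 6: alpha = 0.05. fail to reject H0.

rho = 0.4762, p = 0.232936, fail to reject H0 at alpha = 0.05.


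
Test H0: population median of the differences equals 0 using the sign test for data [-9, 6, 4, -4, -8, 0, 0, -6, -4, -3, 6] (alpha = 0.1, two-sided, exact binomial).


Step 1: Discard zero differences. Original n = 11; n_eff = number of nonzero differences = 9.
Nonzero differences (with sign): -9, +6, +4, -4, -8, -6, -4, -3, +6
Step 2: Count signs: positive = 3, negative = 6.
Step 3: Under H0: P(positive) = 0.5, so the number of positives S ~ Bin(9, 0.5).
Step 4: Two-sided exact p-value = sum of Bin(9,0.5) probabilities at or below the observed probability = 0.507812.
Step 5: alpha = 0.1. fail to reject H0.

n_eff = 9, pos = 3, neg = 6, p = 0.507812, fail to reject H0.


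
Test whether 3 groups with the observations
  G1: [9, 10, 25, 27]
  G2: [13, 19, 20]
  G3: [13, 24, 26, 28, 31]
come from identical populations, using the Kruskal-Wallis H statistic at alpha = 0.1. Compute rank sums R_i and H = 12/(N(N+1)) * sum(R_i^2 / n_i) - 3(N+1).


Step 1: Combine all N = 12 observations and assign midranks.
sorted (value, group, rank): (9,G1,1), (10,G1,2), (13,G2,3.5), (13,G3,3.5), (19,G2,5), (20,G2,6), (24,G3,7), (25,G1,8), (26,G3,9), (27,G1,10), (28,G3,11), (31,G3,12)
Step 2: Sum ranks within each group.
R_1 = 21 (n_1 = 4)
R_2 = 14.5 (n_2 = 3)
R_3 = 42.5 (n_3 = 5)
Step 3: H = 12/(N(N+1)) * sum(R_i^2/n_i) - 3(N+1)
     = 12/(12*13) * (21^2/4 + 14.5^2/3 + 42.5^2/5) - 3*13
     = 0.076923 * 541.583 - 39
     = 2.660256.
Step 4: Ties present; correction factor C = 1 - 6/(12^3 - 12) = 0.996503. Corrected H = 2.660256 / 0.996503 = 2.669591.
Step 5: Under H0, H ~ chi^2(2); p-value = 0.263212.
Step 6: alpha = 0.1. fail to reject H0.

H = 2.6696, df = 2, p = 0.263212, fail to reject H0.


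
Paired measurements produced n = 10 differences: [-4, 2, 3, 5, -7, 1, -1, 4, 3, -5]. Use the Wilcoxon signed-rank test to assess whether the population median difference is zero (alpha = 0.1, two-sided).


Step 1: Drop any zero differences (none here) and take |d_i|.
|d| = [4, 2, 3, 5, 7, 1, 1, 4, 3, 5]
Step 2: Midrank |d_i| (ties get averaged ranks).
ranks: |4|->6.5, |2|->3, |3|->4.5, |5|->8.5, |7|->10, |1|->1.5, |1|->1.5, |4|->6.5, |3|->4.5, |5|->8.5
Step 3: Attach original signs; sum ranks with positive sign and with negative sign.
W+ = 3 + 4.5 + 8.5 + 1.5 + 6.5 + 4.5 = 28.5
W- = 6.5 + 10 + 1.5 + 8.5 = 26.5
(Check: W+ + W- = 55 should equal n(n+1)/2 = 55.)
Step 4: Test statistic W = min(W+, W-) = 26.5.
Step 5: Ties in |d|, so use the tie-corrected normal approximation.
        E[W] = n(n+1)/4 = 10*11/4 = 27.5.
        Tie groups: |d|=1 (t=2), |d|=3 (t=2), |d|=4 (t=2), |d|=5 (t=2); sum(t^3 - t) = 24.
        Var[W] = n(n+1)(2n+1)/24 - sum(t^3-t)/48 = 2310/24 - 24/48 = 95.75.
        z = (W - E[W]) / sqrt(Var[W]) = (26.5 - 27.5) / 9.7852 = -0.1022.
        Two-sided p = 2*Phi(z) = 0.918602.
Step 6: alpha = 0.1. fail to reject H0.

W+ = 28.5, W- = 26.5, W = min = 26.5, p = 0.918602, fail to reject H0.


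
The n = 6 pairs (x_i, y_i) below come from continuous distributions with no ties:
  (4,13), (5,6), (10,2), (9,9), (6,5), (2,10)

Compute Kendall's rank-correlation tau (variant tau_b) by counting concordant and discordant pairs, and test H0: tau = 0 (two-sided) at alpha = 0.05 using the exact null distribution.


Step 1: Enumerate the 15 unordered pairs (i,j) with i<j and classify each by sign(x_j-x_i) * sign(y_j-y_i).
  (1,2):dx=+1,dy=-7->D; (1,3):dx=+6,dy=-11->D; (1,4):dx=+5,dy=-4->D; (1,5):dx=+2,dy=-8->D
  (1,6):dx=-2,dy=-3->C; (2,3):dx=+5,dy=-4->D; (2,4):dx=+4,dy=+3->C; (2,5):dx=+1,dy=-1->D
  (2,6):dx=-3,dy=+4->D; (3,4):dx=-1,dy=+7->D; (3,5):dx=-4,dy=+3->D; (3,6):dx=-8,dy=+8->D
  (4,5):dx=-3,dy=-4->C; (4,6):dx=-7,dy=+1->D; (5,6):dx=-4,dy=+5->D
Step 2: C = 3, D = 12, total pairs = 15.
Step 3: tau = (C - D)/(n(n-1)/2) = (3 - 12)/15 = -0.600000.
Step 4: Exact two-sided p-value (enumerate n! = 720 permutations of y under H0): p = 0.136111.
Step 5: alpha = 0.05. fail to reject H0.

tau_b = -0.6000 (C=3, D=12), p = 0.136111, fail to reject H0.


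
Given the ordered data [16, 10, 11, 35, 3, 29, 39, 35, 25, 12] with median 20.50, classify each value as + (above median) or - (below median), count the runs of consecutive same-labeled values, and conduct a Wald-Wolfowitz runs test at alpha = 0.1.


Step 1: Compute median = 20.50; label A = above, B = below.
Labels in order: BBBABAAAAB  (n_A = 5, n_B = 5)
Step 2: Count runs R = 5.
Step 3: Under H0 (random ordering), E[R] = 2*n_A*n_B/(n_A+n_B) + 1 = 2*5*5/10 + 1 = 6.0000.
        Var[R] = 2*n_A*n_B*(2*n_A*n_B - n_A - n_B) / ((n_A+n_B)^2 * (n_A+n_B-1)) = 2000/900 = 2.2222.
        SD[R] = 1.4907.
Step 4: Continuity-corrected z = (R + 0.5 - E[R]) / SD[R] = (5 + 0.5 - 6.0000) / 1.4907 = -0.3354.
Step 5: Two-sided p-value via normal approximation = 2*(1 - Phi(|z|)) = 0.737316.
Step 6: alpha = 0.1. fail to reject H0.

R = 5, z = -0.3354, p = 0.737316, fail to reject H0.


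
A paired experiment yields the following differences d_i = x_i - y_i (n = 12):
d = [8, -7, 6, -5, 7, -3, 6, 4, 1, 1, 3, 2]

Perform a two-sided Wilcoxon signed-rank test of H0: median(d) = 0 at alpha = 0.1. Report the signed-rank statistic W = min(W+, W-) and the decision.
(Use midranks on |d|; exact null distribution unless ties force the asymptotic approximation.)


Step 1: Drop any zero differences (none here) and take |d_i|.
|d| = [8, 7, 6, 5, 7, 3, 6, 4, 1, 1, 3, 2]
Step 2: Midrank |d_i| (ties get averaged ranks).
ranks: |8|->12, |7|->10.5, |6|->8.5, |5|->7, |7|->10.5, |3|->4.5, |6|->8.5, |4|->6, |1|->1.5, |1|->1.5, |3|->4.5, |2|->3
Step 3: Attach original signs; sum ranks with positive sign and with negative sign.
W+ = 12 + 8.5 + 10.5 + 8.5 + 6 + 1.5 + 1.5 + 4.5 + 3 = 56
W- = 10.5 + 7 + 4.5 = 22
(Check: W+ + W- = 78 should equal n(n+1)/2 = 78.)
Step 4: Test statistic W = min(W+, W-) = 22.
Step 5: Ties in |d|, so use the tie-corrected normal approximation.
        E[W] = n(n+1)/4 = 12*13/4 = 39.
        Tie groups: |d|=1 (t=2), |d|=3 (t=2), |d|=6 (t=2), |d|=7 (t=2); sum(t^3 - t) = 24.
        Var[W] = n(n+1)(2n+1)/24 - sum(t^3-t)/48 = 3900/24 - 24/48 = 162.
        z = (W - E[W]) / sqrt(Var[W]) = (22 - 39) / 12.7279 = -1.3356.
        Two-sided p = 2*Phi(z) = 0.181665.
Step 6: alpha = 0.1. fail to reject H0.

W+ = 56, W- = 22, W = min = 22, p = 0.181665, fail to reject H0.


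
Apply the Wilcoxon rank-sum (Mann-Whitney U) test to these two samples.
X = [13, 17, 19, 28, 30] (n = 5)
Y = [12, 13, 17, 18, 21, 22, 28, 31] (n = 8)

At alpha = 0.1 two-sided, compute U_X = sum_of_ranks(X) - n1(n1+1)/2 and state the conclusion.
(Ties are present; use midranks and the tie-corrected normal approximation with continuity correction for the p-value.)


Step 1: Combine and sort all 13 observations; assign midranks.
sorted (value, group): (12,Y), (13,X), (13,Y), (17,X), (17,Y), (18,Y), (19,X), (21,Y), (22,Y), (28,X), (28,Y), (30,X), (31,Y)
ranks: 12->1, 13->2.5, 13->2.5, 17->4.5, 17->4.5, 18->6, 19->7, 21->8, 22->9, 28->10.5, 28->10.5, 30->12, 31->13
Step 2: Rank sum for X: R1 = 2.5 + 4.5 + 7 + 10.5 + 12 = 36.5.
Step 3: U_X = R1 - n1(n1+1)/2 = 36.5 - 5*6/2 = 36.5 - 15 = 21.5.
       U_Y = n1*n2 - U_X = 40 - 21.5 = 18.5.
Step 4: Ties are present, so use the tie-corrected normal approximation (with continuity correction) for the p-value.
Step 5: p-value = 0.883138; compare to alpha = 0.1. fail to reject H0.

U_X = 21.5, p = 0.883138, fail to reject H0 at alpha = 0.1.


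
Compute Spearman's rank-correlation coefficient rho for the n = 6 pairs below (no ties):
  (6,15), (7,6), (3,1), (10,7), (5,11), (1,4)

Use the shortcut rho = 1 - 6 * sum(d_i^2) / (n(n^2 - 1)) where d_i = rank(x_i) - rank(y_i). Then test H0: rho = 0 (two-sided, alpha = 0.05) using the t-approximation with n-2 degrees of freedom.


Step 1: Rank x and y separately (midranks; no ties here).
rank(x): 6->4, 7->5, 3->2, 10->6, 5->3, 1->1
rank(y): 15->6, 6->3, 1->1, 7->4, 11->5, 4->2
Step 2: d_i = R_x(i) - R_y(i); compute d_i^2.
  (4-6)^2=4, (5-3)^2=4, (2-1)^2=1, (6-4)^2=4, (3-5)^2=4, (1-2)^2=1
sum(d^2) = 18.
Step 3: rho = 1 - 6*18 / (6*(6^2 - 1)) = 1 - 108/210 = 0.485714.
Step 4: Under H0, t = rho * sqrt((n-2)/(1-rho^2)) = 1.1113 ~ t(4).
Step 5: Two-sided p-value from the t-distribution with 4 df = 0.328723.
Step 6: alpha = 0.05. fail to reject H0.

rho = 0.4857, p = 0.328723, fail to reject H0 at alpha = 0.05.


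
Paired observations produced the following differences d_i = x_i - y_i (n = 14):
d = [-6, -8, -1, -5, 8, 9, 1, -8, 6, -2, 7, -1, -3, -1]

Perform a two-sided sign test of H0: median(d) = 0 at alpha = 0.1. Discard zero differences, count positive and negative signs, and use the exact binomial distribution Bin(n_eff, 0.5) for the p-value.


Step 1: Discard zero differences. Original n = 14; n_eff = number of nonzero differences = 14.
Nonzero differences (with sign): -6, -8, -1, -5, +8, +9, +1, -8, +6, -2, +7, -1, -3, -1
Step 2: Count signs: positive = 5, negative = 9.
Step 3: Under H0: P(positive) = 0.5, so the number of positives S ~ Bin(14, 0.5).
Step 4: Two-sided exact p-value = sum of Bin(14,0.5) probabilities at or below the observed probability = 0.423950.
Step 5: alpha = 0.1. fail to reject H0.

n_eff = 14, pos = 5, neg = 9, p = 0.423950, fail to reject H0.


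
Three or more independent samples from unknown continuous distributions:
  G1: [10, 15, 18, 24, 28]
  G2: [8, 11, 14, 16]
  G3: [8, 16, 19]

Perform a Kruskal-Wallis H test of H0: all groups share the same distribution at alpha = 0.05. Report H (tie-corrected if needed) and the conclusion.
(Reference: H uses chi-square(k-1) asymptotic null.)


Step 1: Combine all N = 12 observations and assign midranks.
sorted (value, group, rank): (8,G2,1.5), (8,G3,1.5), (10,G1,3), (11,G2,4), (14,G2,5), (15,G1,6), (16,G2,7.5), (16,G3,7.5), (18,G1,9), (19,G3,10), (24,G1,11), (28,G1,12)
Step 2: Sum ranks within each group.
R_1 = 41 (n_1 = 5)
R_2 = 18 (n_2 = 4)
R_3 = 19 (n_3 = 3)
Step 3: H = 12/(N(N+1)) * sum(R_i^2/n_i) - 3(N+1)
     = 12/(12*13) * (41^2/5 + 18^2/4 + 19^2/3) - 3*13
     = 0.076923 * 537.533 - 39
     = 2.348718.
Step 4: Ties present; correction factor C = 1 - 12/(12^3 - 12) = 0.993007. Corrected H = 2.348718 / 0.993007 = 2.365258.
Step 5: Under H0, H ~ chi^2(2); p-value = 0.306472.
Step 6: alpha = 0.05. fail to reject H0.

H = 2.3653, df = 2, p = 0.306472, fail to reject H0.


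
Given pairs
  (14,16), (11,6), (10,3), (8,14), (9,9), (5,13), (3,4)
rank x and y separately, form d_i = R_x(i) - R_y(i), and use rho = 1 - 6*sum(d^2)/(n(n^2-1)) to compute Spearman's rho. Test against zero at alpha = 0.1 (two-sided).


Step 1: Rank x and y separately (midranks; no ties here).
rank(x): 14->7, 11->6, 10->5, 8->3, 9->4, 5->2, 3->1
rank(y): 16->7, 6->3, 3->1, 14->6, 9->4, 13->5, 4->2
Step 2: d_i = R_x(i) - R_y(i); compute d_i^2.
  (7-7)^2=0, (6-3)^2=9, (5-1)^2=16, (3-6)^2=9, (4-4)^2=0, (2-5)^2=9, (1-2)^2=1
sum(d^2) = 44.
Step 3: rho = 1 - 6*44 / (7*(7^2 - 1)) = 1 - 264/336 = 0.214286.
Step 4: Under H0, t = rho * sqrt((n-2)/(1-rho^2)) = 0.4906 ~ t(5).
Step 5: Two-sided p-value from the t-distribution with 5 df = 0.644512.
Step 6: alpha = 0.1. fail to reject H0.

rho = 0.2143, p = 0.644512, fail to reject H0 at alpha = 0.1.


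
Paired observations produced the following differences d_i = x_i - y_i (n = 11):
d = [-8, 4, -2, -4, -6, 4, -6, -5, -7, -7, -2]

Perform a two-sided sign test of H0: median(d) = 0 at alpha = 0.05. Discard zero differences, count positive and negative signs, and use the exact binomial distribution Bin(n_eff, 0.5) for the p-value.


Step 1: Discard zero differences. Original n = 11; n_eff = number of nonzero differences = 11.
Nonzero differences (with sign): -8, +4, -2, -4, -6, +4, -6, -5, -7, -7, -2
Step 2: Count signs: positive = 2, negative = 9.
Step 3: Under H0: P(positive) = 0.5, so the number of positives S ~ Bin(11, 0.5).
Step 4: Two-sided exact p-value = sum of Bin(11,0.5) probabilities at or below the observed probability = 0.065430.
Step 5: alpha = 0.05. fail to reject H0.

n_eff = 11, pos = 2, neg = 9, p = 0.065430, fail to reject H0.


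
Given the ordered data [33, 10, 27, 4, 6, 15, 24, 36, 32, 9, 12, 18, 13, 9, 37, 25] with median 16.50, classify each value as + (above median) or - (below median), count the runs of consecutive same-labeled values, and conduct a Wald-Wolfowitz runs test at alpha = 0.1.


Step 1: Compute median = 16.50; label A = above, B = below.
Labels in order: ABABBBAAABBABBAA  (n_A = 8, n_B = 8)
Step 2: Count runs R = 9.
Step 3: Under H0 (random ordering), E[R] = 2*n_A*n_B/(n_A+n_B) + 1 = 2*8*8/16 + 1 = 9.0000.
        Var[R] = 2*n_A*n_B*(2*n_A*n_B - n_A - n_B) / ((n_A+n_B)^2 * (n_A+n_B-1)) = 14336/3840 = 3.7333.
        SD[R] = 1.9322.
Step 4: R = E[R], so z = 0 with no continuity correction.
Step 5: Two-sided p-value via normal approximation = 2*(1 - Phi(|z|)) = 1.000000.
Step 6: alpha = 0.1. fail to reject H0.

R = 9, z = 0.0000, p = 1.000000, fail to reject H0.


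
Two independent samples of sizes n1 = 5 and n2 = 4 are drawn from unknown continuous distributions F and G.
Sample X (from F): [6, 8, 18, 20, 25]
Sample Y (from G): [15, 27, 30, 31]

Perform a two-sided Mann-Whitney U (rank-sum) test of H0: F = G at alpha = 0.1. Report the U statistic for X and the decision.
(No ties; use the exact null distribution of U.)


Step 1: Combine and sort all 9 observations; assign midranks.
sorted (value, group): (6,X), (8,X), (15,Y), (18,X), (20,X), (25,X), (27,Y), (30,Y), (31,Y)
ranks: 6->1, 8->2, 15->3, 18->4, 20->5, 25->6, 27->7, 30->8, 31->9
Step 2: Rank sum for X: R1 = 1 + 2 + 4 + 5 + 6 = 18.
Step 3: U_X = R1 - n1(n1+1)/2 = 18 - 5*6/2 = 18 - 15 = 3.
       U_Y = n1*n2 - U_X = 20 - 3 = 17.
Step 4: No ties, so the exact null distribution of U (based on enumerating the C(9,5) = 126 equally likely rank assignments) gives the two-sided p-value.
Step 5: p-value = 0.111111; compare to alpha = 0.1. fail to reject H0.

U_X = 3, p = 0.111111, fail to reject H0 at alpha = 0.1.


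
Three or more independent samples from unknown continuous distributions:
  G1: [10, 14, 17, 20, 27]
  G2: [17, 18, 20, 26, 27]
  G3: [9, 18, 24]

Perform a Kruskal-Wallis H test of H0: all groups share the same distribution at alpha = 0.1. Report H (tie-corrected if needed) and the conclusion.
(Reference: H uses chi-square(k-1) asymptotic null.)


Step 1: Combine all N = 13 observations and assign midranks.
sorted (value, group, rank): (9,G3,1), (10,G1,2), (14,G1,3), (17,G1,4.5), (17,G2,4.5), (18,G2,6.5), (18,G3,6.5), (20,G1,8.5), (20,G2,8.5), (24,G3,10), (26,G2,11), (27,G1,12.5), (27,G2,12.5)
Step 2: Sum ranks within each group.
R_1 = 30.5 (n_1 = 5)
R_2 = 43 (n_2 = 5)
R_3 = 17.5 (n_3 = 3)
Step 3: H = 12/(N(N+1)) * sum(R_i^2/n_i) - 3(N+1)
     = 12/(13*14) * (30.5^2/5 + 43^2/5 + 17.5^2/3) - 3*14
     = 0.065934 * 657.933 - 42
     = 1.380220.
Step 4: Ties present; correction factor C = 1 - 24/(13^3 - 13) = 0.989011. Corrected H = 1.380220 / 0.989011 = 1.395556.
Step 5: Under H0, H ~ chi^2(2); p-value = 0.497690.
Step 6: alpha = 0.1. fail to reject H0.

H = 1.3956, df = 2, p = 0.497690, fail to reject H0.


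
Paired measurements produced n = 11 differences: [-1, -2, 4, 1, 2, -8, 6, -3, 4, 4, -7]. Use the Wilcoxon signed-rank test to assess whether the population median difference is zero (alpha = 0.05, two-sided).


Step 1: Drop any zero differences (none here) and take |d_i|.
|d| = [1, 2, 4, 1, 2, 8, 6, 3, 4, 4, 7]
Step 2: Midrank |d_i| (ties get averaged ranks).
ranks: |1|->1.5, |2|->3.5, |4|->7, |1|->1.5, |2|->3.5, |8|->11, |6|->9, |3|->5, |4|->7, |4|->7, |7|->10
Step 3: Attach original signs; sum ranks with positive sign and with negative sign.
W+ = 7 + 1.5 + 3.5 + 9 + 7 + 7 = 35
W- = 1.5 + 3.5 + 11 + 5 + 10 = 31
(Check: W+ + W- = 66 should equal n(n+1)/2 = 66.)
Step 4: Test statistic W = min(W+, W-) = 31.
Step 5: Ties in |d|, so use the tie-corrected normal approximation.
        E[W] = n(n+1)/4 = 11*12/4 = 33.
        Tie groups: |d|=1 (t=2), |d|=2 (t=2), |d|=4 (t=3); sum(t^3 - t) = 36.
        Var[W] = n(n+1)(2n+1)/24 - sum(t^3-t)/48 = 3036/24 - 36/48 = 125.75.
        z = (W - E[W]) / sqrt(Var[W]) = (31 - 33) / 11.2138 = -0.1784.
        Two-sided p = 2*Phi(z) = 0.858447.
Step 6: alpha = 0.05. fail to reject H0.

W+ = 35, W- = 31, W = min = 31, p = 0.858447, fail to reject H0.


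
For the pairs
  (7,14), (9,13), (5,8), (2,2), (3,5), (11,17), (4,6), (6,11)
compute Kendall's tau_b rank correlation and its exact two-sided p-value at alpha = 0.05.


Step 1: Enumerate the 28 unordered pairs (i,j) with i<j and classify each by sign(x_j-x_i) * sign(y_j-y_i).
  (1,2):dx=+2,dy=-1->D; (1,3):dx=-2,dy=-6->C; (1,4):dx=-5,dy=-12->C; (1,5):dx=-4,dy=-9->C
  (1,6):dx=+4,dy=+3->C; (1,7):dx=-3,dy=-8->C; (1,8):dx=-1,dy=-3->C; (2,3):dx=-4,dy=-5->C
  (2,4):dx=-7,dy=-11->C; (2,5):dx=-6,dy=-8->C; (2,6):dx=+2,dy=+4->C; (2,7):dx=-5,dy=-7->C
  (2,8):dx=-3,dy=-2->C; (3,4):dx=-3,dy=-6->C; (3,5):dx=-2,dy=-3->C; (3,6):dx=+6,dy=+9->C
  (3,7):dx=-1,dy=-2->C; (3,8):dx=+1,dy=+3->C; (4,5):dx=+1,dy=+3->C; (4,6):dx=+9,dy=+15->C
  (4,7):dx=+2,dy=+4->C; (4,8):dx=+4,dy=+9->C; (5,6):dx=+8,dy=+12->C; (5,7):dx=+1,dy=+1->C
  (5,8):dx=+3,dy=+6->C; (6,7):dx=-7,dy=-11->C; (6,8):dx=-5,dy=-6->C; (7,8):dx=+2,dy=+5->C
Step 2: C = 27, D = 1, total pairs = 28.
Step 3: tau = (C - D)/(n(n-1)/2) = (27 - 1)/28 = 0.928571.
Step 4: Exact two-sided p-value (enumerate n! = 40320 permutations of y under H0): p = 0.000397.
Step 5: alpha = 0.05. reject H0.

tau_b = 0.9286 (C=27, D=1), p = 0.000397, reject H0.


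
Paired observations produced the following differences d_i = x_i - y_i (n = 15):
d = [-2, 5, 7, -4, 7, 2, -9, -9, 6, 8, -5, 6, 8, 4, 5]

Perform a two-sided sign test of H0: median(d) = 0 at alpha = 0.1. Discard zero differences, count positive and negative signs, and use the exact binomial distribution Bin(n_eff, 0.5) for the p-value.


Step 1: Discard zero differences. Original n = 15; n_eff = number of nonzero differences = 15.
Nonzero differences (with sign): -2, +5, +7, -4, +7, +2, -9, -9, +6, +8, -5, +6, +8, +4, +5
Step 2: Count signs: positive = 10, negative = 5.
Step 3: Under H0: P(positive) = 0.5, so the number of positives S ~ Bin(15, 0.5).
Step 4: Two-sided exact p-value = sum of Bin(15,0.5) probabilities at or below the observed probability = 0.301758.
Step 5: alpha = 0.1. fail to reject H0.

n_eff = 15, pos = 10, neg = 5, p = 0.301758, fail to reject H0.


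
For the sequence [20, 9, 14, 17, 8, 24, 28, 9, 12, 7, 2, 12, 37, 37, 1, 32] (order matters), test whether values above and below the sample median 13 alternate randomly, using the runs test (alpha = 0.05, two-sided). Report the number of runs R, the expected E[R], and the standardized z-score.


Step 1: Compute median = 13; label A = above, B = below.
Labels in order: ABAABAABBBBBAABA  (n_A = 8, n_B = 8)
Step 2: Count runs R = 9.
Step 3: Under H0 (random ordering), E[R] = 2*n_A*n_B/(n_A+n_B) + 1 = 2*8*8/16 + 1 = 9.0000.
        Var[R] = 2*n_A*n_B*(2*n_A*n_B - n_A - n_B) / ((n_A+n_B)^2 * (n_A+n_B-1)) = 14336/3840 = 3.7333.
        SD[R] = 1.9322.
Step 4: R = E[R], so z = 0 with no continuity correction.
Step 5: Two-sided p-value via normal approximation = 2*(1 - Phi(|z|)) = 1.000000.
Step 6: alpha = 0.05. fail to reject H0.

R = 9, z = 0.0000, p = 1.000000, fail to reject H0.


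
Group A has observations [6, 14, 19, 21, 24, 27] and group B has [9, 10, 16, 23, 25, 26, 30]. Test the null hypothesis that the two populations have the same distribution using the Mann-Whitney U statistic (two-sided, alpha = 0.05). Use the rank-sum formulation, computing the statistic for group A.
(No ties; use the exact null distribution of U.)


Step 1: Combine and sort all 13 observations; assign midranks.
sorted (value, group): (6,X), (9,Y), (10,Y), (14,X), (16,Y), (19,X), (21,X), (23,Y), (24,X), (25,Y), (26,Y), (27,X), (30,Y)
ranks: 6->1, 9->2, 10->3, 14->4, 16->5, 19->6, 21->7, 23->8, 24->9, 25->10, 26->11, 27->12, 30->13
Step 2: Rank sum for X: R1 = 1 + 4 + 6 + 7 + 9 + 12 = 39.
Step 3: U_X = R1 - n1(n1+1)/2 = 39 - 6*7/2 = 39 - 21 = 18.
       U_Y = n1*n2 - U_X = 42 - 18 = 24.
Step 4: No ties, so the exact null distribution of U (based on enumerating the C(13,6) = 1716 equally likely rank assignments) gives the two-sided p-value.
Step 5: p-value = 0.730769; compare to alpha = 0.05. fail to reject H0.

U_X = 18, p = 0.730769, fail to reject H0 at alpha = 0.05.


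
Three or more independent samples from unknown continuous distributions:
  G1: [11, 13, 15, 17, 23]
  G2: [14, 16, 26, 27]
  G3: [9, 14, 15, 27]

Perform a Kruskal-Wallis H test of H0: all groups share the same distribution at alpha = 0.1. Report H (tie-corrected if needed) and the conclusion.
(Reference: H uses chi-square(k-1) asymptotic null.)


Step 1: Combine all N = 13 observations and assign midranks.
sorted (value, group, rank): (9,G3,1), (11,G1,2), (13,G1,3), (14,G2,4.5), (14,G3,4.5), (15,G1,6.5), (15,G3,6.5), (16,G2,8), (17,G1,9), (23,G1,10), (26,G2,11), (27,G2,12.5), (27,G3,12.5)
Step 2: Sum ranks within each group.
R_1 = 30.5 (n_1 = 5)
R_2 = 36 (n_2 = 4)
R_3 = 24.5 (n_3 = 4)
Step 3: H = 12/(N(N+1)) * sum(R_i^2/n_i) - 3(N+1)
     = 12/(13*14) * (30.5^2/5 + 36^2/4 + 24.5^2/4) - 3*14
     = 0.065934 * 660.112 - 42
     = 1.523901.
Step 4: Ties present; correction factor C = 1 - 18/(13^3 - 13) = 0.991758. Corrected H = 1.523901 / 0.991758 = 1.536565.
Step 5: Under H0, H ~ chi^2(2); p-value = 0.463809.
Step 6: alpha = 0.1. fail to reject H0.

H = 1.5366, df = 2, p = 0.463809, fail to reject H0.


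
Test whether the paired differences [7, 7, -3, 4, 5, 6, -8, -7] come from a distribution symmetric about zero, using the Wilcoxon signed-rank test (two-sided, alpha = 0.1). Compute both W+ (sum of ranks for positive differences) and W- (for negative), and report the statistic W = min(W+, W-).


Step 1: Drop any zero differences (none here) and take |d_i|.
|d| = [7, 7, 3, 4, 5, 6, 8, 7]
Step 2: Midrank |d_i| (ties get averaged ranks).
ranks: |7|->6, |7|->6, |3|->1, |4|->2, |5|->3, |6|->4, |8|->8, |7|->6
Step 3: Attach original signs; sum ranks with positive sign and with negative sign.
W+ = 6 + 6 + 2 + 3 + 4 = 21
W- = 1 + 8 + 6 = 15
(Check: W+ + W- = 36 should equal n(n+1)/2 = 36.)
Step 4: Test statistic W = min(W+, W-) = 15.
Step 5: Ties in |d|, so use the tie-corrected normal approximation.
        E[W] = n(n+1)/4 = 8*9/4 = 18.
        Tie groups: |d|=7 (t=3); sum(t^3 - t) = 24.
        Var[W] = n(n+1)(2n+1)/24 - sum(t^3-t)/48 = 1224/24 - 24/48 = 50.5.
        z = (W - E[W]) / sqrt(Var[W]) = (15 - 18) / 7.1063 = -0.4222.
        Two-sided p = 2*Phi(z) = 0.672909.
Step 6: alpha = 0.1. fail to reject H0.

W+ = 21, W- = 15, W = min = 15, p = 0.672909, fail to reject H0.


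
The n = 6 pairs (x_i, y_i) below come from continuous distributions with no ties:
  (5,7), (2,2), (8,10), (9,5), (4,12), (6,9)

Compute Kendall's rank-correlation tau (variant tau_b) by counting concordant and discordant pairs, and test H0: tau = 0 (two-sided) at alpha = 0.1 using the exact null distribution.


Step 1: Enumerate the 15 unordered pairs (i,j) with i<j and classify each by sign(x_j-x_i) * sign(y_j-y_i).
  (1,2):dx=-3,dy=-5->C; (1,3):dx=+3,dy=+3->C; (1,4):dx=+4,dy=-2->D; (1,5):dx=-1,dy=+5->D
  (1,6):dx=+1,dy=+2->C; (2,3):dx=+6,dy=+8->C; (2,4):dx=+7,dy=+3->C; (2,5):dx=+2,dy=+10->C
  (2,6):dx=+4,dy=+7->C; (3,4):dx=+1,dy=-5->D; (3,5):dx=-4,dy=+2->D; (3,6):dx=-2,dy=-1->C
  (4,5):dx=-5,dy=+7->D; (4,6):dx=-3,dy=+4->D; (5,6):dx=+2,dy=-3->D
Step 2: C = 8, D = 7, total pairs = 15.
Step 3: tau = (C - D)/(n(n-1)/2) = (8 - 7)/15 = 0.066667.
Step 4: Exact two-sided p-value (enumerate n! = 720 permutations of y under H0): p = 1.000000.
Step 5: alpha = 0.1. fail to reject H0.

tau_b = 0.0667 (C=8, D=7), p = 1.000000, fail to reject H0.


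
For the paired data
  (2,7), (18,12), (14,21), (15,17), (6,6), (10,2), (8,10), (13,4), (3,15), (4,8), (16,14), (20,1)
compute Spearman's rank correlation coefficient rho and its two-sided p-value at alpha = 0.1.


Step 1: Rank x and y separately (midranks; no ties here).
rank(x): 2->1, 18->11, 14->8, 15->9, 6->4, 10->6, 8->5, 13->7, 3->2, 4->3, 16->10, 20->12
rank(y): 7->5, 12->8, 21->12, 17->11, 6->4, 2->2, 10->7, 4->3, 15->10, 8->6, 14->9, 1->1
Step 2: d_i = R_x(i) - R_y(i); compute d_i^2.
  (1-5)^2=16, (11-8)^2=9, (8-12)^2=16, (9-11)^2=4, (4-4)^2=0, (6-2)^2=16, (5-7)^2=4, (7-3)^2=16, (2-10)^2=64, (3-6)^2=9, (10-9)^2=1, (12-1)^2=121
sum(d^2) = 276.
Step 3: rho = 1 - 6*276 / (12*(12^2 - 1)) = 1 - 1656/1716 = 0.034965.
Step 4: Under H0, t = rho * sqrt((n-2)/(1-rho^2)) = 0.1106 ~ t(10).
Step 5: Two-sided p-value from the t-distribution with 10 df = 0.914093.
Step 6: alpha = 0.1. fail to reject H0.

rho = 0.0350, p = 0.914093, fail to reject H0 at alpha = 0.1.


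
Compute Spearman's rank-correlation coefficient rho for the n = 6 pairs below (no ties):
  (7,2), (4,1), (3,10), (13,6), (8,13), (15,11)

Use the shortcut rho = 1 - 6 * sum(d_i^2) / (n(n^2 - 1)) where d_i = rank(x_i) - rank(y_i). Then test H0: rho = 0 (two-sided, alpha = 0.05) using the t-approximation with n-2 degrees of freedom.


Step 1: Rank x and y separately (midranks; no ties here).
rank(x): 7->3, 4->2, 3->1, 13->5, 8->4, 15->6
rank(y): 2->2, 1->1, 10->4, 6->3, 13->6, 11->5
Step 2: d_i = R_x(i) - R_y(i); compute d_i^2.
  (3-2)^2=1, (2-1)^2=1, (1-4)^2=9, (5-3)^2=4, (4-6)^2=4, (6-5)^2=1
sum(d^2) = 20.
Step 3: rho = 1 - 6*20 / (6*(6^2 - 1)) = 1 - 120/210 = 0.428571.
Step 4: Under H0, t = rho * sqrt((n-2)/(1-rho^2)) = 0.9487 ~ t(4).
Step 5: Two-sided p-value from the t-distribution with 4 df = 0.396501.
Step 6: alpha = 0.05. fail to reject H0.

rho = 0.4286, p = 0.396501, fail to reject H0 at alpha = 0.05.


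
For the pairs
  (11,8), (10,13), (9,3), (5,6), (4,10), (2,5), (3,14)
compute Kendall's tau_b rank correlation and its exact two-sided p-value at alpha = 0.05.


Step 1: Enumerate the 21 unordered pairs (i,j) with i<j and classify each by sign(x_j-x_i) * sign(y_j-y_i).
  (1,2):dx=-1,dy=+5->D; (1,3):dx=-2,dy=-5->C; (1,4):dx=-6,dy=-2->C; (1,5):dx=-7,dy=+2->D
  (1,6):dx=-9,dy=-3->C; (1,7):dx=-8,dy=+6->D; (2,3):dx=-1,dy=-10->C; (2,4):dx=-5,dy=-7->C
  (2,5):dx=-6,dy=-3->C; (2,6):dx=-8,dy=-8->C; (2,7):dx=-7,dy=+1->D; (3,4):dx=-4,dy=+3->D
  (3,5):dx=-5,dy=+7->D; (3,6):dx=-7,dy=+2->D; (3,7):dx=-6,dy=+11->D; (4,5):dx=-1,dy=+4->D
  (4,6):dx=-3,dy=-1->C; (4,7):dx=-2,dy=+8->D; (5,6):dx=-2,dy=-5->C; (5,7):dx=-1,dy=+4->D
  (6,7):dx=+1,dy=+9->C
Step 2: C = 10, D = 11, total pairs = 21.
Step 3: tau = (C - D)/(n(n-1)/2) = (10 - 11)/21 = -0.047619.
Step 4: Exact two-sided p-value (enumerate n! = 5040 permutations of y under H0): p = 1.000000.
Step 5: alpha = 0.05. fail to reject H0.

tau_b = -0.0476 (C=10, D=11), p = 1.000000, fail to reject H0.


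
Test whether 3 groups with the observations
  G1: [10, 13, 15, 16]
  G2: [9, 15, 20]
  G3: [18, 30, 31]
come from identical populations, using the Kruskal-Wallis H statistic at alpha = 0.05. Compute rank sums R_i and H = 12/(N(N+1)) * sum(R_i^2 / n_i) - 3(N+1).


Step 1: Combine all N = 10 observations and assign midranks.
sorted (value, group, rank): (9,G2,1), (10,G1,2), (13,G1,3), (15,G1,4.5), (15,G2,4.5), (16,G1,6), (18,G3,7), (20,G2,8), (30,G3,9), (31,G3,10)
Step 2: Sum ranks within each group.
R_1 = 15.5 (n_1 = 4)
R_2 = 13.5 (n_2 = 3)
R_3 = 26 (n_3 = 3)
Step 3: H = 12/(N(N+1)) * sum(R_i^2/n_i) - 3(N+1)
     = 12/(10*11) * (15.5^2/4 + 13.5^2/3 + 26^2/3) - 3*11
     = 0.109091 * 346.146 - 33
     = 4.761364.
Step 4: Ties present; correction factor C = 1 - 6/(10^3 - 10) = 0.993939. Corrected H = 4.761364 / 0.993939 = 4.790396.
Step 5: Under H0, H ~ chi^2(2); p-value = 0.091155.
Step 6: alpha = 0.05. fail to reject H0.

H = 4.7904, df = 2, p = 0.091155, fail to reject H0.


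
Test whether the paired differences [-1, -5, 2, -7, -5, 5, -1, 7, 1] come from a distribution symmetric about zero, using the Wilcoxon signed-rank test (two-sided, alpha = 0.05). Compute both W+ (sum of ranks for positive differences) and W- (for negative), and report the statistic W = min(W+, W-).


Step 1: Drop any zero differences (none here) and take |d_i|.
|d| = [1, 5, 2, 7, 5, 5, 1, 7, 1]
Step 2: Midrank |d_i| (ties get averaged ranks).
ranks: |1|->2, |5|->6, |2|->4, |7|->8.5, |5|->6, |5|->6, |1|->2, |7|->8.5, |1|->2
Step 3: Attach original signs; sum ranks with positive sign and with negative sign.
W+ = 4 + 6 + 8.5 + 2 = 20.5
W- = 2 + 6 + 8.5 + 6 + 2 = 24.5
(Check: W+ + W- = 45 should equal n(n+1)/2 = 45.)
Step 4: Test statistic W = min(W+, W-) = 20.5.
Step 5: Ties in |d|, so use the tie-corrected normal approximation.
        E[W] = n(n+1)/4 = 9*10/4 = 22.5.
        Tie groups: |d|=1 (t=3), |d|=5 (t=3), |d|=7 (t=2); sum(t^3 - t) = 54.
        Var[W] = n(n+1)(2n+1)/24 - sum(t^3-t)/48 = 1710/24 - 54/48 = 70.125.
        z = (W - E[W]) / sqrt(Var[W]) = (20.5 - 22.5) / 8.3741 = -0.2388.
        Two-sided p = 2*Phi(z) = 0.811235.
Step 6: alpha = 0.05. fail to reject H0.

W+ = 20.5, W- = 24.5, W = min = 20.5, p = 0.811235, fail to reject H0.


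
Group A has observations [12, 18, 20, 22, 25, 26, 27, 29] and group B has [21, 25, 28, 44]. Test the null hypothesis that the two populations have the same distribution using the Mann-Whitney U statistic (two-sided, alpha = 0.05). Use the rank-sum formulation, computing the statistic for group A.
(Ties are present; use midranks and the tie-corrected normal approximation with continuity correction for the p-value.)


Step 1: Combine and sort all 12 observations; assign midranks.
sorted (value, group): (12,X), (18,X), (20,X), (21,Y), (22,X), (25,X), (25,Y), (26,X), (27,X), (28,Y), (29,X), (44,Y)
ranks: 12->1, 18->2, 20->3, 21->4, 22->5, 25->6.5, 25->6.5, 26->8, 27->9, 28->10, 29->11, 44->12
Step 2: Rank sum for X: R1 = 1 + 2 + 3 + 5 + 6.5 + 8 + 9 + 11 = 45.5.
Step 3: U_X = R1 - n1(n1+1)/2 = 45.5 - 8*9/2 = 45.5 - 36 = 9.5.
       U_Y = n1*n2 - U_X = 32 - 9.5 = 22.5.
Step 4: Ties are present, so use the tie-corrected normal approximation (with continuity correction) for the p-value.
Step 5: p-value = 0.307332; compare to alpha = 0.05. fail to reject H0.

U_X = 9.5, p = 0.307332, fail to reject H0 at alpha = 0.05.


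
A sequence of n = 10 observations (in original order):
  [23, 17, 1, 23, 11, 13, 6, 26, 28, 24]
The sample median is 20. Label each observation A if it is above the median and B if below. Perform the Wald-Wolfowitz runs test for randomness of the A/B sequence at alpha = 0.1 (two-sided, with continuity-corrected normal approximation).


Step 1: Compute median = 20; label A = above, B = below.
Labels in order: ABBABBBAAA  (n_A = 5, n_B = 5)
Step 2: Count runs R = 5.
Step 3: Under H0 (random ordering), E[R] = 2*n_A*n_B/(n_A+n_B) + 1 = 2*5*5/10 + 1 = 6.0000.
        Var[R] = 2*n_A*n_B*(2*n_A*n_B - n_A - n_B) / ((n_A+n_B)^2 * (n_A+n_B-1)) = 2000/900 = 2.2222.
        SD[R] = 1.4907.
Step 4: Continuity-corrected z = (R + 0.5 - E[R]) / SD[R] = (5 + 0.5 - 6.0000) / 1.4907 = -0.3354.
Step 5: Two-sided p-value via normal approximation = 2*(1 - Phi(|z|)) = 0.737316.
Step 6: alpha = 0.1. fail to reject H0.

R = 5, z = -0.3354, p = 0.737316, fail to reject H0.


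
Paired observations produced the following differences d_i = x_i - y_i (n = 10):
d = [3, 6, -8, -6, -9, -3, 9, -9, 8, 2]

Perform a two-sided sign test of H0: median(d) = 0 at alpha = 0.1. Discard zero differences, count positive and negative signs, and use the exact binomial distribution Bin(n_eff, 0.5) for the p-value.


Step 1: Discard zero differences. Original n = 10; n_eff = number of nonzero differences = 10.
Nonzero differences (with sign): +3, +6, -8, -6, -9, -3, +9, -9, +8, +2
Step 2: Count signs: positive = 5, negative = 5.
Step 3: Under H0: P(positive) = 0.5, so the number of positives S ~ Bin(10, 0.5).
Step 4: Two-sided exact p-value = sum of Bin(10,0.5) probabilities at or below the observed probability = 1.000000.
Step 5: alpha = 0.1. fail to reject H0.

n_eff = 10, pos = 5, neg = 5, p = 1.000000, fail to reject H0.


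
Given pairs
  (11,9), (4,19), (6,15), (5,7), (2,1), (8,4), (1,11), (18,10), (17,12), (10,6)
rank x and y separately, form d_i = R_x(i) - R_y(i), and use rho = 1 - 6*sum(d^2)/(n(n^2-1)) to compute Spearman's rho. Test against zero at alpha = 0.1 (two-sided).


Step 1: Rank x and y separately (midranks; no ties here).
rank(x): 11->8, 4->3, 6->5, 5->4, 2->2, 8->6, 1->1, 18->10, 17->9, 10->7
rank(y): 9->5, 19->10, 15->9, 7->4, 1->1, 4->2, 11->7, 10->6, 12->8, 6->3
Step 2: d_i = R_x(i) - R_y(i); compute d_i^2.
  (8-5)^2=9, (3-10)^2=49, (5-9)^2=16, (4-4)^2=0, (2-1)^2=1, (6-2)^2=16, (1-7)^2=36, (10-6)^2=16, (9-8)^2=1, (7-3)^2=16
sum(d^2) = 160.
Step 3: rho = 1 - 6*160 / (10*(10^2 - 1)) = 1 - 960/990 = 0.030303.
Step 4: Under H0, t = rho * sqrt((n-2)/(1-rho^2)) = 0.0857 ~ t(8).
Step 5: Two-sided p-value from the t-distribution with 8 df = 0.933773.
Step 6: alpha = 0.1. fail to reject H0.

rho = 0.0303, p = 0.933773, fail to reject H0 at alpha = 0.1.


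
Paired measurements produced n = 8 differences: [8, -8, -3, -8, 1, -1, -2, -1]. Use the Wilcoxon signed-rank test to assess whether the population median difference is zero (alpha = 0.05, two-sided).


Step 1: Drop any zero differences (none here) and take |d_i|.
|d| = [8, 8, 3, 8, 1, 1, 2, 1]
Step 2: Midrank |d_i| (ties get averaged ranks).
ranks: |8|->7, |8|->7, |3|->5, |8|->7, |1|->2, |1|->2, |2|->4, |1|->2
Step 3: Attach original signs; sum ranks with positive sign and with negative sign.
W+ = 7 + 2 = 9
W- = 7 + 5 + 7 + 2 + 4 + 2 = 27
(Check: W+ + W- = 36 should equal n(n+1)/2 = 36.)
Step 4: Test statistic W = min(W+, W-) = 9.
Step 5: Ties in |d|, so use the tie-corrected normal approximation.
        E[W] = n(n+1)/4 = 8*9/4 = 18.
        Tie groups: |d|=1 (t=3), |d|=8 (t=3); sum(t^3 - t) = 48.
        Var[W] = n(n+1)(2n+1)/24 - sum(t^3-t)/48 = 1224/24 - 48/48 = 50.
        z = (W - E[W]) / sqrt(Var[W]) = (9 - 18) / 7.0711 = -1.2728.
        Two-sided p = 2*Phi(z) = 0.203092.
Step 6: alpha = 0.05. fail to reject H0.

W+ = 9, W- = 27, W = min = 9, p = 0.203092, fail to reject H0.


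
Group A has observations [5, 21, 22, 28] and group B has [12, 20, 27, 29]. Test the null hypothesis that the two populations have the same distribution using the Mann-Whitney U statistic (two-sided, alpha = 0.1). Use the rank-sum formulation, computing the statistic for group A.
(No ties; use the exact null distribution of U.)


Step 1: Combine and sort all 8 observations; assign midranks.
sorted (value, group): (5,X), (12,Y), (20,Y), (21,X), (22,X), (27,Y), (28,X), (29,Y)
ranks: 5->1, 12->2, 20->3, 21->4, 22->5, 27->6, 28->7, 29->8
Step 2: Rank sum for X: R1 = 1 + 4 + 5 + 7 = 17.
Step 3: U_X = R1 - n1(n1+1)/2 = 17 - 4*5/2 = 17 - 10 = 7.
       U_Y = n1*n2 - U_X = 16 - 7 = 9.
Step 4: No ties, so the exact null distribution of U (based on enumerating the C(8,4) = 70 equally likely rank assignments) gives the two-sided p-value.
Step 5: p-value = 0.885714; compare to alpha = 0.1. fail to reject H0.

U_X = 7, p = 0.885714, fail to reject H0 at alpha = 0.1.


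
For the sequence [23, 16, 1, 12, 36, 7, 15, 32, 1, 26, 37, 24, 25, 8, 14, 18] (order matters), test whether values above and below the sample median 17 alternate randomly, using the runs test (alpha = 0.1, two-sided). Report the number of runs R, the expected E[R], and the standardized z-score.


Step 1: Compute median = 17; label A = above, B = below.
Labels in order: ABBBABBABAAAABBA  (n_A = 8, n_B = 8)
Step 2: Count runs R = 9.
Step 3: Under H0 (random ordering), E[R] = 2*n_A*n_B/(n_A+n_B) + 1 = 2*8*8/16 + 1 = 9.0000.
        Var[R] = 2*n_A*n_B*(2*n_A*n_B - n_A - n_B) / ((n_A+n_B)^2 * (n_A+n_B-1)) = 14336/3840 = 3.7333.
        SD[R] = 1.9322.
Step 4: R = E[R], so z = 0 with no continuity correction.
Step 5: Two-sided p-value via normal approximation = 2*(1 - Phi(|z|)) = 1.000000.
Step 6: alpha = 0.1. fail to reject H0.

R = 9, z = 0.0000, p = 1.000000, fail to reject H0.


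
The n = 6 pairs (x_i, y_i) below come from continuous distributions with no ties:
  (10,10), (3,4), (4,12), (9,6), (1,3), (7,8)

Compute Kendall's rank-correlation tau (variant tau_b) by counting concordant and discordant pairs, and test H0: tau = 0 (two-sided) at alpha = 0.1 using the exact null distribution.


Step 1: Enumerate the 15 unordered pairs (i,j) with i<j and classify each by sign(x_j-x_i) * sign(y_j-y_i).
  (1,2):dx=-7,dy=-6->C; (1,3):dx=-6,dy=+2->D; (1,4):dx=-1,dy=-4->C; (1,5):dx=-9,dy=-7->C
  (1,6):dx=-3,dy=-2->C; (2,3):dx=+1,dy=+8->C; (2,4):dx=+6,dy=+2->C; (2,5):dx=-2,dy=-1->C
  (2,6):dx=+4,dy=+4->C; (3,4):dx=+5,dy=-6->D; (3,5):dx=-3,dy=-9->C; (3,6):dx=+3,dy=-4->D
  (4,5):dx=-8,dy=-3->C; (4,6):dx=-2,dy=+2->D; (5,6):dx=+6,dy=+5->C
Step 2: C = 11, D = 4, total pairs = 15.
Step 3: tau = (C - D)/(n(n-1)/2) = (11 - 4)/15 = 0.466667.
Step 4: Exact two-sided p-value (enumerate n! = 720 permutations of y under H0): p = 0.272222.
Step 5: alpha = 0.1. fail to reject H0.

tau_b = 0.4667 (C=11, D=4), p = 0.272222, fail to reject H0.


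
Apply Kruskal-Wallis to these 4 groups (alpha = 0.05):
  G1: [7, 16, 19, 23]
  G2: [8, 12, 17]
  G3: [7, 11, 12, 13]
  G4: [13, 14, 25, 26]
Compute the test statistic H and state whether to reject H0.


Step 1: Combine all N = 15 observations and assign midranks.
sorted (value, group, rank): (7,G1,1.5), (7,G3,1.5), (8,G2,3), (11,G3,4), (12,G2,5.5), (12,G3,5.5), (13,G3,7.5), (13,G4,7.5), (14,G4,9), (16,G1,10), (17,G2,11), (19,G1,12), (23,G1,13), (25,G4,14), (26,G4,15)
Step 2: Sum ranks within each group.
R_1 = 36.5 (n_1 = 4)
R_2 = 19.5 (n_2 = 3)
R_3 = 18.5 (n_3 = 4)
R_4 = 45.5 (n_4 = 4)
Step 3: H = 12/(N(N+1)) * sum(R_i^2/n_i) - 3(N+1)
     = 12/(15*16) * (36.5^2/4 + 19.5^2/3 + 18.5^2/4 + 45.5^2/4) - 3*16
     = 0.050000 * 1062.94 - 48
     = 5.146875.
Step 4: Ties present; correction factor C = 1 - 18/(15^3 - 15) = 0.994643. Corrected H = 5.146875 / 0.994643 = 5.174596.
Step 5: Under H0, H ~ chi^2(3); p-value = 0.159450.
Step 6: alpha = 0.05. fail to reject H0.

H = 5.1746, df = 3, p = 0.159450, fail to reject H0.


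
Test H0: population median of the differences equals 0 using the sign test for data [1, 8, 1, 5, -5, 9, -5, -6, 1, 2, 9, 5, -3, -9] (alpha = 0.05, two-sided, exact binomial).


Step 1: Discard zero differences. Original n = 14; n_eff = number of nonzero differences = 14.
Nonzero differences (with sign): +1, +8, +1, +5, -5, +9, -5, -6, +1, +2, +9, +5, -3, -9
Step 2: Count signs: positive = 9, negative = 5.
Step 3: Under H0: P(positive) = 0.5, so the number of positives S ~ Bin(14, 0.5).
Step 4: Two-sided exact p-value = sum of Bin(14,0.5) probabilities at or below the observed probability = 0.423950.
Step 5: alpha = 0.05. fail to reject H0.

n_eff = 14, pos = 9, neg = 5, p = 0.423950, fail to reject H0.
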